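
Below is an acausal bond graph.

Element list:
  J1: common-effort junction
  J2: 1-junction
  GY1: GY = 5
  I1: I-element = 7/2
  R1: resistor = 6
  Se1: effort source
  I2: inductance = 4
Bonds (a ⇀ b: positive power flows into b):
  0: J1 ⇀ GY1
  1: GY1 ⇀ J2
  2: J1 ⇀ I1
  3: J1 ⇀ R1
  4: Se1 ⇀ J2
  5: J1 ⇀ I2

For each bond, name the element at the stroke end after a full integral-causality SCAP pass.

β0 →GY1
β1 →GY1
β2 →I1
β3 →J1
β4 →J2
β5 →I2

bond 4 stroke at J2  (source Se1 imposes e)
bond 1 stroke at GY1  (J2: last free bond brings flow in)
bond 0 stroke at GY1  (GY1: gyrator matches bond 1)
bond 2 stroke at I1  (I1 outputs flow p/I1)
bond 5 stroke at I2  (I2: I, integral causality)
bond 3 stroke at J1  (closing 0-jn rule on J1)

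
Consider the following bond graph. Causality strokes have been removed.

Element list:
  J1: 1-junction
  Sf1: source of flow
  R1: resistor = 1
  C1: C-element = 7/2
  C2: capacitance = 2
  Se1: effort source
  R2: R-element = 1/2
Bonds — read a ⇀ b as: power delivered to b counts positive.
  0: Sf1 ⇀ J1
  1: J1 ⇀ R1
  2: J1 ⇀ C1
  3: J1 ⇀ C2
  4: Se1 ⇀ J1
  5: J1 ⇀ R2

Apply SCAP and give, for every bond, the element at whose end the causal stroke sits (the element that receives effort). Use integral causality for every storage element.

b0 |Sf1  (Sf1 (Sf) sets flow on bond)
b4 |J1  (Se1: effort source, stroke at far end)
b1 |J1  (J1 flow already set via bond 0)
b2 |J1  (J1 flow already set via bond 0)
b3 |J1  (J1 flow already set via bond 0)
b5 |J1  (J1: bond 0 brought flow, rest push out)

bond 0 stroke→Sf1
bond 1 stroke→J1
bond 2 stroke→J1
bond 3 stroke→J1
bond 4 stroke→J1
bond 5 stroke→J1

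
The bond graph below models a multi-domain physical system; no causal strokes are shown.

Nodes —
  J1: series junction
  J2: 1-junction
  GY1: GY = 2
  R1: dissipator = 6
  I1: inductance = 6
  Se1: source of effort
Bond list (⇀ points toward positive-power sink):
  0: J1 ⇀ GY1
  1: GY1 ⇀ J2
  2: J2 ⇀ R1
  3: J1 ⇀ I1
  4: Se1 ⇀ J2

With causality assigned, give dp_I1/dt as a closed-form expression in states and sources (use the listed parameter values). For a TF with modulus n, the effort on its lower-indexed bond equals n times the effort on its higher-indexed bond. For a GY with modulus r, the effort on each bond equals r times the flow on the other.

dp_I1/dt = -E_Se1/3 - p_I1/9

β4 →J2  (Se1: effort source, stroke at far end)
β3 →I1  (prefer integral on I1)
β0 →J1  (J1 flow already set via bond 3)
β1 →J2  (GY1: gyrator matches bond 0)
β2 →R1  (J2 needs exactly one f-in)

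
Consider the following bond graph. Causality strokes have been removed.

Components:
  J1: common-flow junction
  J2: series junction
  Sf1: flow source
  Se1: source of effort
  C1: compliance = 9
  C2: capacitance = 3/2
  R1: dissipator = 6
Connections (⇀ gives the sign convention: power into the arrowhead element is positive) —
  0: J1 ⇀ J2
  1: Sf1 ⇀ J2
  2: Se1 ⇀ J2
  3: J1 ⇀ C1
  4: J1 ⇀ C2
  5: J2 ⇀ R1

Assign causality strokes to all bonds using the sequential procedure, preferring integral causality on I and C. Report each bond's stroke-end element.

b1 stroke→Sf1  (Sf1 (Sf) sets flow on bond)
b2 stroke→J2  (Se1: effort source, stroke at far end)
b0 stroke→J2  (common-f at J2 fixed by 1)
b5 stroke→J2  (J2 flow already set via bond 1)
b3 stroke→J1  (J1: bond 0 brought flow, rest push out)
b4 stroke→J1  (1-jn J1 has f-setter on 0)

β0 |J2
β1 |Sf1
β2 |J2
β3 |J1
β4 |J1
β5 |J2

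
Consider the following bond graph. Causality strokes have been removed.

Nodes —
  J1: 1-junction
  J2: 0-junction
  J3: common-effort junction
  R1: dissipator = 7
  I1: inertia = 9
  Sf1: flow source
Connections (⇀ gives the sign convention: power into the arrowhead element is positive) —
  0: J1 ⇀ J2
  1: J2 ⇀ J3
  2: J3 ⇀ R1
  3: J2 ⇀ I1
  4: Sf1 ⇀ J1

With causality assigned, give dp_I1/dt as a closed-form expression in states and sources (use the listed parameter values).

#4 |Sf1  (source Sf1 imposes f)
#0 |J1  (common-f at J1 fixed by 4)
#3 |I1  (I1 outputs flow p/I1)
#1 |J2  (J2: last free bond brings effort in)
#2 |J3  (closing 0-jn rule on J3)

dp_I1/dt = 7*F_Sf1 - 7*p_I1/9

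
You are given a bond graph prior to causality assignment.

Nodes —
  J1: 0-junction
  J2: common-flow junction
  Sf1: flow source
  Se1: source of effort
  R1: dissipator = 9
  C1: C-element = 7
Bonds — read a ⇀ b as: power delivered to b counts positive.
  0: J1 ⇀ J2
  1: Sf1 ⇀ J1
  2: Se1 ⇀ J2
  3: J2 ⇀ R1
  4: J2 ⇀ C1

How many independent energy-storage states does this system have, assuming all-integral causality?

1  (C1 all integral)

#1 stroke→Sf1  (Sf1 (Sf) sets flow on bond)
#2 stroke→J2  (Se1 fixes effort; stroke away)
#0 stroke→J1  (J1: last free bond brings effort in)
#3 stroke→J2  (J2 flow already set via bond 0)
#4 stroke→J2  (J2: bond 0 brought flow, rest push out)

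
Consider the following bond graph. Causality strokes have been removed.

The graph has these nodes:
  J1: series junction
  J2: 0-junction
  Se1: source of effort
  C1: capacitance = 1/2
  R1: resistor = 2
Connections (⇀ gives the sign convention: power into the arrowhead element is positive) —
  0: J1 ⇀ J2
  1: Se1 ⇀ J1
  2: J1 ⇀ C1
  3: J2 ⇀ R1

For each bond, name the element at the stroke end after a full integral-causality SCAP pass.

bond 1 |J1  (Se1: effort source, stroke at far end)
bond 2 |J1  (C1 integral (e out))
bond 0 |J2  (J1 needs exactly one f-in)
bond 3 |R1  (J2 effort already set via bond 0)

β0 stroke→J2
β1 stroke→J1
β2 stroke→J1
β3 stroke→R1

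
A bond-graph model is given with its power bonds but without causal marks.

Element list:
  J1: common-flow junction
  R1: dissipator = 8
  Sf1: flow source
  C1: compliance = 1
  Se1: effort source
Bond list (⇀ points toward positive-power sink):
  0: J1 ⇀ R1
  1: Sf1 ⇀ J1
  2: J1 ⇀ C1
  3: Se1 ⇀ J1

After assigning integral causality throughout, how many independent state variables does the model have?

1  (C1 all integral)

bond 1 stroke→Sf1  (Sf1 (Sf) sets flow on bond)
bond 3 stroke→J1  (Se1 fixes effort; stroke away)
bond 0 stroke→J1  (J1: bond 1 brought flow, rest push out)
bond 2 stroke→J1  (1-jn J1 has f-setter on 1)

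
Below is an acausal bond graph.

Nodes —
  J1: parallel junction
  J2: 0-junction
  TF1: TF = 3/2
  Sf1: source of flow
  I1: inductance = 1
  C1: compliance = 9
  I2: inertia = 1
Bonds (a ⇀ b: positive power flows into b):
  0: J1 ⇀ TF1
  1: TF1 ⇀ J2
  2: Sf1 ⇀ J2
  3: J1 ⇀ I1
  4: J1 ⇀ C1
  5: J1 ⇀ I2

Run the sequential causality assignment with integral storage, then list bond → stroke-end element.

bond 2 →Sf1  (source Sf1 imposes f)
bond 1 →J2  (J2 needs exactly one e-in)
bond 0 →TF1  (TF1 one-in-one-out from 1)
bond 3 →I1  (I1 integral (f out))
bond 4 →J1  (prefer integral on C1)
bond 5 →I2  (J1 effort already set via bond 4)

b0 stroke→TF1
b1 stroke→J2
b2 stroke→Sf1
b3 stroke→I1
b4 stroke→J1
b5 stroke→I2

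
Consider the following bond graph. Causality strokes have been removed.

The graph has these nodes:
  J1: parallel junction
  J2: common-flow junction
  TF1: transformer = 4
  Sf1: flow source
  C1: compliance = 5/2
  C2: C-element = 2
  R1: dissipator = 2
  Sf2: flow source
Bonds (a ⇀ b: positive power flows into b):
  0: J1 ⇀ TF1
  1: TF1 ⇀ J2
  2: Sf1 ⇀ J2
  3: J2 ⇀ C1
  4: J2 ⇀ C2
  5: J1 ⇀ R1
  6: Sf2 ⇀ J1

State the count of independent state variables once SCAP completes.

β2 →Sf1  (Sf1 (Sf) sets flow on bond)
β6 →Sf2  (Sf2: flow source, stroke at near end)
β1 →J2  (J2: bond 2 brought flow, rest push out)
β3 →J2  (common-f at J2 fixed by 2)
β4 →J2  (1-jn J2 has f-setter on 2)
β0 →TF1  (TF TF1: opposite of bond 1)
β5 →J1  (J1: last free bond brings effort in)

2  (C1, C2 all integral)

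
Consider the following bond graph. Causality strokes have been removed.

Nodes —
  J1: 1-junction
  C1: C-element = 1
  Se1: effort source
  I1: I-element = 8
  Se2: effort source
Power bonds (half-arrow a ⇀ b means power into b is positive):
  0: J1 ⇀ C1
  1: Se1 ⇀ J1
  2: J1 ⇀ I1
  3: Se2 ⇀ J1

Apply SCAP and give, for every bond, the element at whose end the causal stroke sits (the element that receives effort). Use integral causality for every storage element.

bond 0 →J1
bond 1 →J1
bond 2 →I1
bond 3 →J1

b1 |J1  (Se1: effort source, stroke at far end)
b3 |J1  (Se2 fixes effort; stroke away)
b0 |J1  (prefer integral on C1)
b2 |I1  (only one flow-in slot at J1)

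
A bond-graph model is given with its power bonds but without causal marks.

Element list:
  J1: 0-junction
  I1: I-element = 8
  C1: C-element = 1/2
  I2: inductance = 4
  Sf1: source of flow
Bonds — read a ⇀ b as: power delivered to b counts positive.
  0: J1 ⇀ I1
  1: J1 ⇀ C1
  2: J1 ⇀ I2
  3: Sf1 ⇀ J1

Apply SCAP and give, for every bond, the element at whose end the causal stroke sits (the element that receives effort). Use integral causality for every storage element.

β0 |I1
β1 |J1
β2 |I2
β3 |Sf1

bond 3 |Sf1  (source Sf1 imposes f)
bond 0 |I1  (I1: I, integral causality)
bond 1 |J1  (C1 integral (e out))
bond 2 |I2  (J1: bond 1 brought effort, rest push out)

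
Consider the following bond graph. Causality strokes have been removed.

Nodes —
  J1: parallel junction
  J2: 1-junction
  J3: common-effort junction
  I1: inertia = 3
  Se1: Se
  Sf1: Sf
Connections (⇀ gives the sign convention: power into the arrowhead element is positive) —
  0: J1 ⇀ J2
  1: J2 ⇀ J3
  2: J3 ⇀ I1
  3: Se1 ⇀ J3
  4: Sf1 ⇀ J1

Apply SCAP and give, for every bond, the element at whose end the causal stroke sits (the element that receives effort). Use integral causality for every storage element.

β3 |J3  (source Se1 imposes e)
β4 |Sf1  (Sf1 (Sf) sets flow on bond)
β0 |J1  (closing 0-jn rule on J1)
β1 |J2  (J2 flow already set via bond 0)
β2 |I1  (common-e at J3 fixed by 3)

bond 0 stroke→J1
bond 1 stroke→J2
bond 2 stroke→I1
bond 3 stroke→J3
bond 4 stroke→Sf1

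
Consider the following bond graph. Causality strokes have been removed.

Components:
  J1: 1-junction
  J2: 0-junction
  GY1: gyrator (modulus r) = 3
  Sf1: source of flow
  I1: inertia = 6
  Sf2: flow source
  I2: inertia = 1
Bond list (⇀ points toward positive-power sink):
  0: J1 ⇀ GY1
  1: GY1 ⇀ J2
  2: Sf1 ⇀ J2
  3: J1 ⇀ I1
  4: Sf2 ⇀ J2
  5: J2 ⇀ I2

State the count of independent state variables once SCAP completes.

b2 |Sf1  (source Sf1 imposes f)
b4 |Sf2  (source Sf2 imposes f)
b3 |I1  (prefer integral on I1)
b0 |J1  (common-f at J1 fixed by 3)
b1 |J2  (GY1 both-in/both-out from 0)
b5 |I2  (0-jn J2 has e-setter on 1)

2  (I1, I2 all integral)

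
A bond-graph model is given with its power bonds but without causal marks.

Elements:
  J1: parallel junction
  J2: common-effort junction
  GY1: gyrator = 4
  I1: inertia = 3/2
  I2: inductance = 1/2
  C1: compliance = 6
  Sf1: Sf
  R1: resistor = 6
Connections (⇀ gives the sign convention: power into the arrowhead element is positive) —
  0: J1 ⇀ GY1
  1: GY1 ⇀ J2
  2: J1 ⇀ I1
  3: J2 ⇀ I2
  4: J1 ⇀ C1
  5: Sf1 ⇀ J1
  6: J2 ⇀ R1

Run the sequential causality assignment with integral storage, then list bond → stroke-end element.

bond 5 →Sf1  (Sf1 (Sf) sets flow on bond)
bond 2 →I1  (I1 outputs flow p/I1)
bond 3 →I2  (I2 integral (f out))
bond 4 →J1  (C1: C, integral causality)
bond 0 →GY1  (J1 effort already set via bond 4)
bond 1 →GY1  (GY1: gyrator matches bond 0)
bond 6 →J2  (J2 needs exactly one e-in)

β0 stroke at GY1
β1 stroke at GY1
β2 stroke at I1
β3 stroke at I2
β4 stroke at J1
β5 stroke at Sf1
β6 stroke at J2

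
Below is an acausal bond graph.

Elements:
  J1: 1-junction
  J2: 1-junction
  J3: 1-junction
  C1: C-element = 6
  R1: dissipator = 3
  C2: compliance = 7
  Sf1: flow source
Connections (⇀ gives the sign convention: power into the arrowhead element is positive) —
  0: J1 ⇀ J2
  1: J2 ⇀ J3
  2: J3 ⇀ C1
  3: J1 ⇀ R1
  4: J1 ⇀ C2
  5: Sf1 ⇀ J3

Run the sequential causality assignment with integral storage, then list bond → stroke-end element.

bond 5 →Sf1  (Sf1: flow source, stroke at near end)
bond 1 →J3  (1-jn J3 has f-setter on 5)
bond 2 →J3  (common-f at J3 fixed by 5)
bond 0 →J2  (common-f at J2 fixed by 1)
bond 3 →J1  (J1: bond 0 brought flow, rest push out)
bond 4 →J1  (common-f at J1 fixed by 0)

#0 →J2
#1 →J3
#2 →J3
#3 →J1
#4 →J1
#5 →Sf1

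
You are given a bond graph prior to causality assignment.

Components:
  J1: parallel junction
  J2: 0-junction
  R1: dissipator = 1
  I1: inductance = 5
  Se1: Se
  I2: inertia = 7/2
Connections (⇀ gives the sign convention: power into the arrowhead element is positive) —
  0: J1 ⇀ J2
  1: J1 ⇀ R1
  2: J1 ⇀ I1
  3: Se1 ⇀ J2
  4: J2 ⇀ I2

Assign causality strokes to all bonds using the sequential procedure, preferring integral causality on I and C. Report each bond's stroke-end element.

β0 |J1
β1 |R1
β2 |I1
β3 |J2
β4 |I2

β3 stroke at J2  (Se1: effort source, stroke at far end)
β0 stroke at J1  (0-jn J2 has e-setter on 3)
β4 stroke at I2  (0-jn J2 has e-setter on 3)
β1 stroke at R1  (J1: bond 0 brought effort, rest push out)
β2 stroke at I1  (0-jn J1 has e-setter on 0)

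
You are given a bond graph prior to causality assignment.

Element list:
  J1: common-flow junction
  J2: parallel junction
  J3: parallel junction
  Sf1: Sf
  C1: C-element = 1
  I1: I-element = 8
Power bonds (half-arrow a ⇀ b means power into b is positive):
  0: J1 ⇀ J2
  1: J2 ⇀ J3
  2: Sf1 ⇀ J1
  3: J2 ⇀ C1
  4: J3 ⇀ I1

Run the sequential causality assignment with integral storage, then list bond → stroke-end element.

bond 2 stroke→Sf1  (Sf1 (Sf) sets flow on bond)
bond 0 stroke→J1  (common-f at J1 fixed by 2)
bond 3 stroke→J2  (C1: C, integral causality)
bond 1 stroke→J3  (common-e at J2 fixed by 3)
bond 4 stroke→I1  (J3: bond 1 brought effort, rest push out)

β0 stroke→J1
β1 stroke→J3
β2 stroke→Sf1
β3 stroke→J2
β4 stroke→I1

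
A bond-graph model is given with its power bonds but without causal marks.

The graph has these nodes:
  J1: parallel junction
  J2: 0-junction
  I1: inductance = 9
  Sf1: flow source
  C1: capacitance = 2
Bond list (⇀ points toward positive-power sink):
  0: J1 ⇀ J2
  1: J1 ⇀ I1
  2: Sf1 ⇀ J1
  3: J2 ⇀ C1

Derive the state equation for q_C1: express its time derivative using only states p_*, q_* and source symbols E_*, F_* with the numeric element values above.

b2 stroke at Sf1  (Sf1: flow source, stroke at near end)
b1 stroke at I1  (I1 integral (f out))
b0 stroke at J1  (J1: last free bond brings effort in)
b3 stroke at J2  (J2 needs exactly one e-in)

dq_C1/dt = F_Sf1 - p_I1/9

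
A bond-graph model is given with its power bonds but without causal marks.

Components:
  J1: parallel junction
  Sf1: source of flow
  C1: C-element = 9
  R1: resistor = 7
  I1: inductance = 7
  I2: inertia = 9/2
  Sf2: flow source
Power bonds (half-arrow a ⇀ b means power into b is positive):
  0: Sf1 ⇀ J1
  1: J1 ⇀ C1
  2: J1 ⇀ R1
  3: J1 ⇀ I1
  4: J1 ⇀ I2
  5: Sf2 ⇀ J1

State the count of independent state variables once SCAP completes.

bond 0 |Sf1  (Sf1 fixes flow; stroke at Sf1)
bond 5 |Sf2  (source Sf2 imposes f)
bond 1 |J1  (prefer integral on C1)
bond 2 |R1  (0-jn J1 has e-setter on 1)
bond 3 |I1  (common-e at J1 fixed by 1)
bond 4 |I2  (common-e at J1 fixed by 1)

3  (C1, I1, I2 all integral)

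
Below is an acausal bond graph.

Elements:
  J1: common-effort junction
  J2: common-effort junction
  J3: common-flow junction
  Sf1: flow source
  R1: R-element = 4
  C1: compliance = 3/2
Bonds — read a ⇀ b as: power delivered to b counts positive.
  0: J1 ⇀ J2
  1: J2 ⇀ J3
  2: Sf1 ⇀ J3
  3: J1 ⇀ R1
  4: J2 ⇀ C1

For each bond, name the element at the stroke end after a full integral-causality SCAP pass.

b0 →J1
b1 →J3
b2 →Sf1
b3 →R1
b4 →J2

#2 →Sf1  (source Sf1 imposes f)
#1 →J3  (1-jn J3 has f-setter on 2)
#4 →J2  (prefer integral on C1)
#0 →J1  (J2: bond 4 brought effort, rest push out)
#3 →R1  (J1 effort already set via bond 0)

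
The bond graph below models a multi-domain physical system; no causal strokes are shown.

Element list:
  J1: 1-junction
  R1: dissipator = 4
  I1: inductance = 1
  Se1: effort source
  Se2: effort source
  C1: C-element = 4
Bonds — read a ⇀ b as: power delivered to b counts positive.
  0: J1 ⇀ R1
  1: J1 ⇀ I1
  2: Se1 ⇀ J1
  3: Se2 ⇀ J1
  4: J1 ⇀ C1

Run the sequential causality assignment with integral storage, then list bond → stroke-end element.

b0 stroke at J1
b1 stroke at I1
b2 stroke at J1
b3 stroke at J1
b4 stroke at J1

b2 →J1  (Se1 fixes effort; stroke away)
b3 →J1  (Se2 fixes effort; stroke away)
b1 →I1  (I1: I, integral causality)
b0 →J1  (J1 flow already set via bond 1)
b4 →J1  (1-jn J1 has f-setter on 1)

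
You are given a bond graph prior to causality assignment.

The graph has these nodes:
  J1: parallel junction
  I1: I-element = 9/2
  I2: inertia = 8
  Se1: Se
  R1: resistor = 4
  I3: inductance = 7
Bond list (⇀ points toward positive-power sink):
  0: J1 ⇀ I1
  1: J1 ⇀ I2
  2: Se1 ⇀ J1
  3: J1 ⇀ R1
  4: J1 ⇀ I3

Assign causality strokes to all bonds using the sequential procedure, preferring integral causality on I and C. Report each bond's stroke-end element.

bond 2 |J1  (Se1 fixes effort; stroke away)
bond 0 |I1  (J1: bond 2 brought effort, rest push out)
bond 1 |I2  (J1 effort already set via bond 2)
bond 3 |R1  (0-jn J1 has e-setter on 2)
bond 4 |I3  (common-e at J1 fixed by 2)

b0 stroke at I1
b1 stroke at I2
b2 stroke at J1
b3 stroke at R1
b4 stroke at I3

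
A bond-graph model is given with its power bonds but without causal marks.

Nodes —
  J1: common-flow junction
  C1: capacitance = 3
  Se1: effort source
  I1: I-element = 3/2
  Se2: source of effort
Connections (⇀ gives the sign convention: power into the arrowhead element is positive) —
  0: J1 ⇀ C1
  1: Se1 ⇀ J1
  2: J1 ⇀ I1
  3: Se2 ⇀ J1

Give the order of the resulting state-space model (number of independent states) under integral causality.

2  (C1, I1 all integral)

β1 →J1  (Se1 (Se) sets effort on bond)
β3 →J1  (source Se2 imposes e)
β0 →J1  (prefer integral on C1)
β2 →I1  (closing 1-jn rule on J1)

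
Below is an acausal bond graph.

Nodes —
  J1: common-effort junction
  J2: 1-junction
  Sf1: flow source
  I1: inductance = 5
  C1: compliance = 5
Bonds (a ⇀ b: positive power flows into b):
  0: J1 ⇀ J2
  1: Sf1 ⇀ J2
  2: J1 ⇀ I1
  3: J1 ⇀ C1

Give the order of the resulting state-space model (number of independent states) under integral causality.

2  (C1, I1 all integral)

β1 stroke→Sf1  (Sf1 fixes flow; stroke at Sf1)
β0 stroke→J2  (J2: bond 1 brought flow, rest push out)
β2 stroke→I1  (I1 outputs flow p/I1)
β3 stroke→J1  (J1: last free bond brings effort in)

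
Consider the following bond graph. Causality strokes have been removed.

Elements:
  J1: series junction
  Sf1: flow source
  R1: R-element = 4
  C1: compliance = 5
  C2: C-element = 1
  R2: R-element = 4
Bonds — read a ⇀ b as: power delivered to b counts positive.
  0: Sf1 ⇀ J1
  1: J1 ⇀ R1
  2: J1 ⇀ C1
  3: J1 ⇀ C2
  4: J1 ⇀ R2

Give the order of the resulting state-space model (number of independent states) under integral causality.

#0 stroke→Sf1  (Sf1: flow source, stroke at near end)
#1 stroke→J1  (J1 flow already set via bond 0)
#2 stroke→J1  (1-jn J1 has f-setter on 0)
#3 stroke→J1  (common-f at J1 fixed by 0)
#4 stroke→J1  (J1: bond 0 brought flow, rest push out)

2  (C1, C2 all integral)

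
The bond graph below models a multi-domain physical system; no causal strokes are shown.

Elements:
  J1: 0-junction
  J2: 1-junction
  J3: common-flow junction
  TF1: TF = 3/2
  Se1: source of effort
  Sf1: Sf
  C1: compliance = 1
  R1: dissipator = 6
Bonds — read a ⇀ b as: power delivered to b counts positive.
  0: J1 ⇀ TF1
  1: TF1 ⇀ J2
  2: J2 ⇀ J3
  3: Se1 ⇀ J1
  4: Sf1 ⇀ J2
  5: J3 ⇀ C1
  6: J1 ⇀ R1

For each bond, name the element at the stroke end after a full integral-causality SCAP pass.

β3 |J1  (Se1 (Se) sets effort on bond)
β4 |Sf1  (Sf1 (Sf) sets flow on bond)
β0 |TF1  (J1: bond 3 brought effort, rest push out)
β6 |R1  (J1 effort already set via bond 3)
β1 |J2  (J2 flow already set via bond 4)
β2 |J2  (1-jn J2 has f-setter on 4)
β5 |J3  (1-jn J3 has f-setter on 2)

#0 stroke→TF1
#1 stroke→J2
#2 stroke→J2
#3 stroke→J1
#4 stroke→Sf1
#5 stroke→J3
#6 stroke→R1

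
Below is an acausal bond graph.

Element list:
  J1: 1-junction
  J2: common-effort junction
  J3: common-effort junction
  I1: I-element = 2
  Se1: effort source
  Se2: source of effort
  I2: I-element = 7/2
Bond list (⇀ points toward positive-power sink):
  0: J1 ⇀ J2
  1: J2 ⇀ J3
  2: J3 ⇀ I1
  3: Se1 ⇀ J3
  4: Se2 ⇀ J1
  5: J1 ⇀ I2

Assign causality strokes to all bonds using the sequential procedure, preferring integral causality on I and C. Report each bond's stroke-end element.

bond 0 stroke→J1
bond 1 stroke→J2
bond 2 stroke→I1
bond 3 stroke→J3
bond 4 stroke→J1
bond 5 stroke→I2

#3 stroke at J3  (Se1: effort source, stroke at far end)
#4 stroke at J1  (source Se2 imposes e)
#1 stroke at J2  (J3: bond 3 brought effort, rest push out)
#2 stroke at I1  (J3 effort already set via bond 3)
#0 stroke at J1  (J2: bond 1 brought effort, rest push out)
#5 stroke at I2  (J1 needs exactly one f-in)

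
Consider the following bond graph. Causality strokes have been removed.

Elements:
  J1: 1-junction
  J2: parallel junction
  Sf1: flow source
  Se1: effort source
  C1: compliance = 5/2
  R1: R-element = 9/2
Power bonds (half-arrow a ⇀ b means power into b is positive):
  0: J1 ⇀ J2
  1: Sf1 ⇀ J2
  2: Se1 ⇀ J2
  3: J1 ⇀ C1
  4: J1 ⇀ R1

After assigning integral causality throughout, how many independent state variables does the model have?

1  (C1 all integral)

b1 stroke→Sf1  (Sf1 (Sf) sets flow on bond)
b2 stroke→J2  (Se1: effort source, stroke at far end)
b0 stroke→J1  (common-e at J2 fixed by 2)
b3 stroke→J1  (C1 outputs effort q/C1)
b4 stroke→R1  (J1: last free bond brings flow in)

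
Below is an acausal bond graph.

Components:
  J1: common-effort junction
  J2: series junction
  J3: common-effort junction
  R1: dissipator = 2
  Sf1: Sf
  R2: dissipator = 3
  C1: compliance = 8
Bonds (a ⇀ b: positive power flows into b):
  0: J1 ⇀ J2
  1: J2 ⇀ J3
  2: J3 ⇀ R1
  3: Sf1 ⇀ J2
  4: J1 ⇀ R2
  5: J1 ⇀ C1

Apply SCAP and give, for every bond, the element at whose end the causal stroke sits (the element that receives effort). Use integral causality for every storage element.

#0 stroke at J2
#1 stroke at J2
#2 stroke at J3
#3 stroke at Sf1
#4 stroke at R2
#5 stroke at J1

#3 →Sf1  (Sf1 fixes flow; stroke at Sf1)
#0 →J2  (J2: bond 3 brought flow, rest push out)
#1 →J2  (1-jn J2 has f-setter on 3)
#2 →J3  (J3 needs exactly one e-in)
#5 →J1  (C1: C, integral causality)
#4 →R2  (J1: bond 5 brought effort, rest push out)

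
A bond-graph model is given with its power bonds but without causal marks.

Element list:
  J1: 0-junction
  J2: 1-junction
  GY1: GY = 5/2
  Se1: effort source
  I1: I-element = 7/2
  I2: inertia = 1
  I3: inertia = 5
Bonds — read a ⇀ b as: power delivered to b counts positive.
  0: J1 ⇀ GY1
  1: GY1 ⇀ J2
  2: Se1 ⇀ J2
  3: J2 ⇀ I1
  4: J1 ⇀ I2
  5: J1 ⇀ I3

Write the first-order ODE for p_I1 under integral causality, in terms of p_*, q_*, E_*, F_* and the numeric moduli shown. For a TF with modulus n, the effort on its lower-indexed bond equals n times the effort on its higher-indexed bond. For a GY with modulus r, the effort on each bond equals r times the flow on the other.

β2 stroke at J2  (Se1 fixes effort; stroke away)
β3 stroke at I1  (prefer integral on I1)
β1 stroke at J2  (1-jn J2 has f-setter on 3)
β0 stroke at J1  (GY GY1: same side as bond 1)
β4 stroke at I2  (J1 effort already set via bond 0)
β5 stroke at I3  (J1: bond 0 brought effort, rest push out)

dp_I1/dt = E_Se1 - 5*p_I2/2 - p_I3/2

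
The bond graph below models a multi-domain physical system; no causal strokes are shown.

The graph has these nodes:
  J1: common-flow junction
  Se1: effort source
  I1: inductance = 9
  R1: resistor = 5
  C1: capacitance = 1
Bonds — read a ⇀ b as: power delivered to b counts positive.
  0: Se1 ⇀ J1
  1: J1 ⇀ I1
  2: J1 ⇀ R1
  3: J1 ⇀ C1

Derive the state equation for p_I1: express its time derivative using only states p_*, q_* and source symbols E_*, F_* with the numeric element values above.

dp_I1/dt = E_Se1 - 5*p_I1/9 - q_C1

b0 |J1  (Se1: effort source, stroke at far end)
b1 |I1  (prefer integral on I1)
b2 |J1  (J1 flow already set via bond 1)
b3 |J1  (J1: bond 1 brought flow, rest push out)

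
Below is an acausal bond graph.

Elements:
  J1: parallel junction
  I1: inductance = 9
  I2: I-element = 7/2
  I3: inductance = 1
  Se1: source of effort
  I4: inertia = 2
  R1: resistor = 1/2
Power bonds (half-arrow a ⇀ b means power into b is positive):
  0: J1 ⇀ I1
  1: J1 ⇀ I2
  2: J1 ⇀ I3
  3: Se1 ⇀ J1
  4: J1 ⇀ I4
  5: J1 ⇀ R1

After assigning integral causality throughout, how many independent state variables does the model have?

4  (I1, I2, I3, I4 all integral)

b3 |J1  (Se1 fixes effort; stroke away)
b0 |I1  (J1: bond 3 brought effort, rest push out)
b1 |I2  (0-jn J1 has e-setter on 3)
b2 |I3  (J1: bond 3 brought effort, rest push out)
b4 |I4  (common-e at J1 fixed by 3)
b5 |R1  (J1: bond 3 brought effort, rest push out)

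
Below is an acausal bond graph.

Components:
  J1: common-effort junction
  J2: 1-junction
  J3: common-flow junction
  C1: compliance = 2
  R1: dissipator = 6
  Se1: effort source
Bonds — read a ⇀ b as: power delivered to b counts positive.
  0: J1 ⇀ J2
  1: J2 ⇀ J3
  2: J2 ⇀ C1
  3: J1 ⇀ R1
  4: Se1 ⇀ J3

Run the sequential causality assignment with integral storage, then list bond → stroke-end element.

b4 →J3  (Se1 (Se) sets effort on bond)
b1 →J2  (closing 1-jn rule on J3)
b2 →J2  (C1: C, integral causality)
b0 →J1  (closing 1-jn rule on J2)
b3 →R1  (common-e at J1 fixed by 0)

b0 stroke→J1
b1 stroke→J2
b2 stroke→J2
b3 stroke→R1
b4 stroke→J3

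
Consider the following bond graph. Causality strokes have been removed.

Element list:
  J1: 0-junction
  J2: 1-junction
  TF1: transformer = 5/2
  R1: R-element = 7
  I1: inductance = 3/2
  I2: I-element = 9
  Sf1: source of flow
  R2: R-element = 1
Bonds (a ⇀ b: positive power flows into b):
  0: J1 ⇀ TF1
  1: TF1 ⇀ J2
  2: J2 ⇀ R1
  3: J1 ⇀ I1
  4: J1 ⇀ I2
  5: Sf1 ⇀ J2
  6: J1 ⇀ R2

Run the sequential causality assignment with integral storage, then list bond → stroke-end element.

β0 stroke at TF1
β1 stroke at J2
β2 stroke at J2
β3 stroke at I1
β4 stroke at I2
β5 stroke at Sf1
β6 stroke at J1

β5 →Sf1  (Sf1 fixes flow; stroke at Sf1)
β1 →J2  (common-f at J2 fixed by 5)
β2 →J2  (1-jn J2 has f-setter on 5)
β0 →TF1  (TF1 one-in-one-out from 1)
β3 →I1  (prefer integral on I1)
β4 →I2  (I2: I, integral causality)
β6 →J1  (J1 needs exactly one e-in)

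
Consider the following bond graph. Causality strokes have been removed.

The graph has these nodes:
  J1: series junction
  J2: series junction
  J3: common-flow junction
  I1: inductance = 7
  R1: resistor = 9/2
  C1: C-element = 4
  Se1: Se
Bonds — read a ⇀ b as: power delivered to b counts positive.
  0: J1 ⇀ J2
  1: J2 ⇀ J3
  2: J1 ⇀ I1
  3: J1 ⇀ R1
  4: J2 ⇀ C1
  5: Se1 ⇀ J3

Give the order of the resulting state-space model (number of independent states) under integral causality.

bond 5 stroke→J3  (source Se1 imposes e)
bond 1 stroke→J2  (J3 needs exactly one f-in)
bond 2 stroke→I1  (I1 integral (f out))
bond 0 stroke→J1  (common-f at J1 fixed by 2)
bond 3 stroke→J1  (J1 flow already set via bond 2)
bond 4 stroke→J2  (1-jn J2 has f-setter on 0)

2  (C1, I1 all integral)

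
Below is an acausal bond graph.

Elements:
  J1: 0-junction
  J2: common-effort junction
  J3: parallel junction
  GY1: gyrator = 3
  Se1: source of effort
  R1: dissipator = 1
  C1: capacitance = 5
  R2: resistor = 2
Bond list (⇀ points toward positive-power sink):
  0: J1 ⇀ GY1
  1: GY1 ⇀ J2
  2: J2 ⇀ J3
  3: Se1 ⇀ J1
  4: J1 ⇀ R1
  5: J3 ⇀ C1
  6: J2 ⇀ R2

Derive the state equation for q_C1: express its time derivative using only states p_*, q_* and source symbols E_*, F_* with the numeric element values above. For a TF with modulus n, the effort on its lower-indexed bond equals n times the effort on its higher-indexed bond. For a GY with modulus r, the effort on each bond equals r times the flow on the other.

b3 →J1  (source Se1 imposes e)
b0 →GY1  (J1: bond 3 brought effort, rest push out)
b4 →R1  (0-jn J1 has e-setter on 3)
b1 →GY1  (through GY1, causality inverts; strokes same side of GY1)
b5 →J3  (C1: C, integral causality)
b2 →J2  (common-e at J3 fixed by 5)
b6 →R2  (common-e at J2 fixed by 2)

dq_C1/dt = E_Se1/3 - q_C1/10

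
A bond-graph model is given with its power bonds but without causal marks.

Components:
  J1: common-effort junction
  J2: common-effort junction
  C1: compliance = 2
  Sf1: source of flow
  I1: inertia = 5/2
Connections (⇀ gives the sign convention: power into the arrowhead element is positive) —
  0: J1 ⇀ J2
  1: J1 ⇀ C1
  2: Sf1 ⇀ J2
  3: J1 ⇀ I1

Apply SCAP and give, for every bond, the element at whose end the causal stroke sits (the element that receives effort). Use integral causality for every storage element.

β2 stroke→Sf1  (Sf1 (Sf) sets flow on bond)
β0 stroke→J2  (closing 0-jn rule on J2)
β1 stroke→J1  (C1 integral (e out))
β3 stroke→I1  (J1: bond 1 brought effort, rest push out)

b0 stroke at J2
b1 stroke at J1
b2 stroke at Sf1
b3 stroke at I1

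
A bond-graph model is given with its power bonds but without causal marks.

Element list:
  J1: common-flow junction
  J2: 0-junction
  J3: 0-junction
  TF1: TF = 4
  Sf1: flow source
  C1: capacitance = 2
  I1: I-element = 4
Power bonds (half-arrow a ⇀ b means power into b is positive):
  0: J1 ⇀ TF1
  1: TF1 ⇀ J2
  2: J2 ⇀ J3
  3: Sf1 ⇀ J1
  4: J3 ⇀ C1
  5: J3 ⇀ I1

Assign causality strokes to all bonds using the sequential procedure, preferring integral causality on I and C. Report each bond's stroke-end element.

bond 3 stroke→Sf1  (Sf1 (Sf) sets flow on bond)
bond 0 stroke→J1  (common-f at J1 fixed by 3)
bond 1 stroke→TF1  (TF1: transformer flips bond 0)
bond 2 stroke→J2  (closing 0-jn rule on J2)
bond 4 stroke→J3  (C1: C, integral causality)
bond 5 stroke→I1  (J3: bond 4 brought effort, rest push out)

b0 stroke→J1
b1 stroke→TF1
b2 stroke→J2
b3 stroke→Sf1
b4 stroke→J3
b5 stroke→I1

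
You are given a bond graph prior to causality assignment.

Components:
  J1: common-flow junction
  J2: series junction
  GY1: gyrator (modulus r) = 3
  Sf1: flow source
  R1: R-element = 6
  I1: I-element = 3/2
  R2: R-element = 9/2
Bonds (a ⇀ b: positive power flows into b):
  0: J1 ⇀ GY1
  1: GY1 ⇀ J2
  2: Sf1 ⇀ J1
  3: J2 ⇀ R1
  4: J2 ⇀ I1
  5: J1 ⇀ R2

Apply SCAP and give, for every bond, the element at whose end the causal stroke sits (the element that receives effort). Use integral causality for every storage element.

#2 |Sf1  (source Sf1 imposes f)
#0 |J1  (1-jn J1 has f-setter on 2)
#5 |J1  (J1: bond 2 brought flow, rest push out)
#1 |J2  (GY1: gyrator matches bond 0)
#4 |I1  (I1: I, integral causality)
#3 |J2  (1-jn J2 has f-setter on 4)

bond 0 |J1
bond 1 |J2
bond 2 |Sf1
bond 3 |J2
bond 4 |I1
bond 5 |J1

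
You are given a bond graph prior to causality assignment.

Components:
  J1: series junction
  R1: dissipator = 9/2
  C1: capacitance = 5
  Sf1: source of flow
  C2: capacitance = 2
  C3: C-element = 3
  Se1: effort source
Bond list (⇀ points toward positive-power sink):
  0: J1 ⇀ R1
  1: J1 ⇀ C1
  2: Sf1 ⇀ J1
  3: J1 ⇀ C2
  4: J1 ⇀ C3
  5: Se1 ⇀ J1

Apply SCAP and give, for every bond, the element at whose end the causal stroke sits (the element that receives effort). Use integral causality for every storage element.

b2 |Sf1  (Sf1 fixes flow; stroke at Sf1)
b5 |J1  (Se1 fixes effort; stroke away)
b0 |J1  (J1: bond 2 brought flow, rest push out)
b1 |J1  (J1: bond 2 brought flow, rest push out)
b3 |J1  (J1: bond 2 brought flow, rest push out)
b4 |J1  (1-jn J1 has f-setter on 2)

bond 0 stroke→J1
bond 1 stroke→J1
bond 2 stroke→Sf1
bond 3 stroke→J1
bond 4 stroke→J1
bond 5 stroke→J1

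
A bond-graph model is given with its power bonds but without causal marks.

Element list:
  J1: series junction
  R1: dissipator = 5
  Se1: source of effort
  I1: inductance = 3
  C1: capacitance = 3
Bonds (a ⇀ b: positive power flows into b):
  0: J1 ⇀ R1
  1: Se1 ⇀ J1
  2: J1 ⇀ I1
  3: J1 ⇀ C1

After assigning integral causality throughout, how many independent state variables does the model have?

2  (C1, I1 all integral)

#1 stroke at J1  (Se1 fixes effort; stroke away)
#2 stroke at I1  (I1 outputs flow p/I1)
#0 stroke at J1  (common-f at J1 fixed by 2)
#3 stroke at J1  (J1 flow already set via bond 2)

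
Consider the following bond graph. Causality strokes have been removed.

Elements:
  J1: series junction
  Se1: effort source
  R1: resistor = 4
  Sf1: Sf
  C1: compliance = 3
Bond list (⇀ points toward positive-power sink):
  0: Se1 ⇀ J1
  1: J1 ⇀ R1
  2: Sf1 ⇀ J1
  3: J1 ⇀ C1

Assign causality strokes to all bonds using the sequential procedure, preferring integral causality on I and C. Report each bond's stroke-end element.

#0 stroke→J1
#1 stroke→J1
#2 stroke→Sf1
#3 stroke→J1

bond 0 stroke→J1  (Se1 fixes effort; stroke away)
bond 2 stroke→Sf1  (Sf1 (Sf) sets flow on bond)
bond 1 stroke→J1  (common-f at J1 fixed by 2)
bond 3 stroke→J1  (J1 flow already set via bond 2)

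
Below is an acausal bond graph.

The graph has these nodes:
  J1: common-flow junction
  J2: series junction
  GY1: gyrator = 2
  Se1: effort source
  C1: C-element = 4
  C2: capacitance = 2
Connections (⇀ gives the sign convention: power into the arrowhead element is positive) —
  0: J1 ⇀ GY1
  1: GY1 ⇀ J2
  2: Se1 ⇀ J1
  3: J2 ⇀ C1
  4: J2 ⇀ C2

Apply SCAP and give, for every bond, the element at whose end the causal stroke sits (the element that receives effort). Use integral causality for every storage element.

β0 stroke→GY1
β1 stroke→GY1
β2 stroke→J1
β3 stroke→J2
β4 stroke→J2

β2 →J1  (Se1 fixes effort; stroke away)
β0 →GY1  (only one flow-in slot at J1)
β1 →GY1  (GY GY1: same side as bond 0)
β3 →J2  (J2: bond 1 brought flow, rest push out)
β4 →J2  (J2 flow already set via bond 1)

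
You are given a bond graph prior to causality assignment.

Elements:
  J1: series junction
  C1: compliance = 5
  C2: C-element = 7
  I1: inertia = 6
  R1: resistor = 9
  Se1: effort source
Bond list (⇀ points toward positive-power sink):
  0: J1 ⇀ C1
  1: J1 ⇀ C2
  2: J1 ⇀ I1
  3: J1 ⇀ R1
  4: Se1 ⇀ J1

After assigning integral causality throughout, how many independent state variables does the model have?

#4 stroke at J1  (source Se1 imposes e)
#0 stroke at J1  (C1 integral (e out))
#1 stroke at J1  (prefer integral on C2)
#2 stroke at I1  (I1 integral (f out))
#3 stroke at J1  (J1: bond 2 brought flow, rest push out)

3  (C1, C2, I1 all integral)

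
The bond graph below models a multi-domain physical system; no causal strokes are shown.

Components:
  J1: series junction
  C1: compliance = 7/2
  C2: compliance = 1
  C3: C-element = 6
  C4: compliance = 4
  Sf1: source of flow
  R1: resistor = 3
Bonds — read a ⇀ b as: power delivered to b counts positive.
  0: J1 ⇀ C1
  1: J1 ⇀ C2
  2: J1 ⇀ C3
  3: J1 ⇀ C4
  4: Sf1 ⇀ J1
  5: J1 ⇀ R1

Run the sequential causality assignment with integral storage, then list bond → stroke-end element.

b0 stroke at J1
b1 stroke at J1
b2 stroke at J1
b3 stroke at J1
b4 stroke at Sf1
b5 stroke at J1

b4 |Sf1  (source Sf1 imposes f)
b0 |J1  (J1: bond 4 brought flow, rest push out)
b1 |J1  (1-jn J1 has f-setter on 4)
b2 |J1  (J1 flow already set via bond 4)
b3 |J1  (J1 flow already set via bond 4)
b5 |J1  (J1 flow already set via bond 4)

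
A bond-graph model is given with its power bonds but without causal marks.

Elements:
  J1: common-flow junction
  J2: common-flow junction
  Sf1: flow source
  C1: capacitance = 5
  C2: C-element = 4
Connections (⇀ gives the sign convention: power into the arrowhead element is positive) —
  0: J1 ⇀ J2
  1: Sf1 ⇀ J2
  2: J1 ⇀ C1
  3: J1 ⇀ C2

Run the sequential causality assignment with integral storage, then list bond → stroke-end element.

bond 0 stroke at J2
bond 1 stroke at Sf1
bond 2 stroke at J1
bond 3 stroke at J1

#1 |Sf1  (Sf1 fixes flow; stroke at Sf1)
#0 |J2  (1-jn J2 has f-setter on 1)
#2 |J1  (1-jn J1 has f-setter on 0)
#3 |J1  (J1 flow already set via bond 0)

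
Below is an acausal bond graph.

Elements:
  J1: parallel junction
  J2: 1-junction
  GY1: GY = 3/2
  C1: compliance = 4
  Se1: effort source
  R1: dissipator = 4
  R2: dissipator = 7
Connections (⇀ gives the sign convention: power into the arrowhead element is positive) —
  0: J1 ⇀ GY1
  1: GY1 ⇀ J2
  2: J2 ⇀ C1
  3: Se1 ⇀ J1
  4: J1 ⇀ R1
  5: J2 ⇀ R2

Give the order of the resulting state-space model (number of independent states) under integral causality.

1  (C1 all integral)

β3 stroke at J1  (Se1 (Se) sets effort on bond)
β0 stroke at GY1  (J1 effort already set via bond 3)
β4 stroke at R1  (0-jn J1 has e-setter on 3)
β1 stroke at GY1  (GY GY1: same side as bond 0)
β2 stroke at J2  (1-jn J2 has f-setter on 1)
β5 stroke at J2  (J2 flow already set via bond 1)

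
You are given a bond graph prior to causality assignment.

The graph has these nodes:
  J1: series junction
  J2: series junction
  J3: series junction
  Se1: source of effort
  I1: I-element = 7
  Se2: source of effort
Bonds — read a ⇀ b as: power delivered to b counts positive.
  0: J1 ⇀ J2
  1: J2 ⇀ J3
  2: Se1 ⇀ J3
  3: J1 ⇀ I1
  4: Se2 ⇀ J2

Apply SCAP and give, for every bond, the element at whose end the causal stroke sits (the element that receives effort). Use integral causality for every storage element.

β0 stroke at J1
β1 stroke at J2
β2 stroke at J3
β3 stroke at I1
β4 stroke at J2

β2 →J3  (Se1 (Se) sets effort on bond)
β4 →J2  (source Se2 imposes e)
β1 →J2  (only one flow-in slot at J3)
β0 →J1  (J2: last free bond brings flow in)
β3 →I1  (J1: last free bond brings flow in)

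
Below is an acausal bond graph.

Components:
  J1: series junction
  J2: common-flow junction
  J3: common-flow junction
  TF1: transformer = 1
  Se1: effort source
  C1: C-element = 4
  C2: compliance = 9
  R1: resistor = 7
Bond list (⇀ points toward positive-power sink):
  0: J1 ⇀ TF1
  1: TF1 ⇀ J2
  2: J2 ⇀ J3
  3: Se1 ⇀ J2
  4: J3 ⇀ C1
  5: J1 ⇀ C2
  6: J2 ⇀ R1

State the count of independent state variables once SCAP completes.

2  (C1, C2 all integral)

β3 |J2  (Se1 fixes effort; stroke away)
β4 |J3  (C1 outputs effort q/C1)
β2 |J2  (J3: last free bond brings flow in)
β5 |J1  (C2: C, integral causality)
β0 |TF1  (J1 needs exactly one f-in)
β1 |J2  (TF1 one-in-one-out from 0)
β6 |R1  (closing 1-jn rule on J2)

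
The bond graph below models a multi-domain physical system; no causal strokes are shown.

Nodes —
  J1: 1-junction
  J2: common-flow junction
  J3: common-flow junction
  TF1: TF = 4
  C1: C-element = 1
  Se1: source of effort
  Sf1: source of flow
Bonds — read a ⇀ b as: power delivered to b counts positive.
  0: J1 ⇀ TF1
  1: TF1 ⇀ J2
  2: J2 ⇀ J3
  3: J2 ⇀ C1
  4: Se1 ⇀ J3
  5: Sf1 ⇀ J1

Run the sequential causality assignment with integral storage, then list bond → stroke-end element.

β0 →J1
β1 →TF1
β2 →J2
β3 →J2
β4 →J3
β5 →Sf1

#4 stroke→J3  (Se1 (Se) sets effort on bond)
#5 stroke→Sf1  (source Sf1 imposes f)
#0 stroke→J1  (common-f at J1 fixed by 5)
#2 stroke→J2  (J3 needs exactly one f-in)
#1 stroke→TF1  (TF TF1: opposite of bond 0)
#3 stroke→J2  (common-f at J2 fixed by 1)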